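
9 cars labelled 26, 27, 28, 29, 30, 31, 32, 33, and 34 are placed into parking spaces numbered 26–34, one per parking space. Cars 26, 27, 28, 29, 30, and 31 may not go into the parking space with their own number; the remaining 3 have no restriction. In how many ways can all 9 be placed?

183822

Let Aᵢ (for 26 ≤ i ≤ 31) be the placements that put car i in its forbidden parking space. Any j of these fix j positions, leaving (9−j)! ways to fill the rest, and there are C(6,j) ways to pick which j.
By inclusion–exclusion, the number of valid placements is Σ_{j=0}^{6} (−1)^j C(6,j)·(9−j)!.
Computing: 362880 − 241920 + 75600 − 14400 + 1800 − 144 + 6 = 183822.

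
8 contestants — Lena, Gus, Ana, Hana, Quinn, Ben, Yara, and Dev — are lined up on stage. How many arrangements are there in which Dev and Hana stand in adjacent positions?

10080

Glue Dev and Hana into one block (2 internal orders), leaving 7 units to arrange in a row.
So the count is 2·(7)! = 10080.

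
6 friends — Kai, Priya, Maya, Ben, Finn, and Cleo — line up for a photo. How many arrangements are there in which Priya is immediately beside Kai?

240

Glue Priya and Kai into one block (2 internal orders), leaving 5 units to arrange in a row.
So the count is 2·(5)! = 240.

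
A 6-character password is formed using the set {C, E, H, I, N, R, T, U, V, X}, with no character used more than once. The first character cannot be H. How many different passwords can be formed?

136080

The first character has 10−1 = 9 choices (anything except H).
The remaining 5 characters are filled from the other 9 symbols without repetition: 9 × 8 × 7 × 6 × 5 = 15120.
Total: 9 × 15120 = 136080.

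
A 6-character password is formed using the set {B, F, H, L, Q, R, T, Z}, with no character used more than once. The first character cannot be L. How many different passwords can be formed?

The first character has 8−1 = 7 choices (anything except L).
The remaining 5 characters are filled from the other 7 symbols without repetition: 7 × 6 × 5 × 4 × 3 = 2520.
Total: 7 × 2520 = 17640.

17640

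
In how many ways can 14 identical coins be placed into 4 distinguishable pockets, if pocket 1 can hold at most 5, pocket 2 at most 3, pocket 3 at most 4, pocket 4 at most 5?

Without the upper bounds there are C(17,3) = 680 ways to split 14 among 4 pockets.
Subtract solutions that violate a single cap (substitute x_i' = x_i − (cap_i+1)): x_1 ≥ 6 gives C(11,3) = 165; x_2 ≥ 4 gives C(13,3) = 286; x_3 ≥ 5 gives C(12,3) = 220; x_4 ≥ 6 gives C(11,3) = 165. Together 836.
Add back pairs where two caps are both exceeded: 35 + 20 + 10 + 56 + 35 + 20 = 176.
By inclusion–exclusion the count is 680 − 836 + 176 = 20.

20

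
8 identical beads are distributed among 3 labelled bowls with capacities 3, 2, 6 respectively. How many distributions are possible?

By stars and bars, unrestricted non-negative solutions to x_1+…+x_3 = 8 number C(8+2,2) = 45.
Subtract solutions that violate a single cap (substitute x_i' = x_i − (cap_i+1)): x_1 ≥ 4 gives C(6,2) = 15; x_2 ≥ 3 gives C(7,2) = 21; x_3 ≥ 7 gives C(3,2) = 3. Together 39.
Add back pairs where two caps are both exceeded: 3 + 0 + 0 = 3.
By inclusion–exclusion the count is 45 − 39 + 3 = 9.

9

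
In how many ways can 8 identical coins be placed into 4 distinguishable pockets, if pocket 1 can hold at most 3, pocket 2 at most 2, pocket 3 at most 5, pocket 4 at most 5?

58

By stars and bars, unrestricted non-negative solutions to x_1+…+x_4 = 8 number C(8+3,3) = 165.
Subtract solutions that violate a single cap (substitute x_i' = x_i − (cap_i+1)): x_1 ≥ 4 gives C(7,3) = 35; x_2 ≥ 3 gives C(8,3) = 56; x_3 ≥ 6 gives C(5,3) = 10; x_4 ≥ 6 gives C(5,3) = 10. Together 111.
Add back pairs where two caps are both exceeded: 4 + 0 + 0 + 0 + 0 + 0 = 4.
By inclusion–exclusion the count is 165 − 111 + 4 = 58.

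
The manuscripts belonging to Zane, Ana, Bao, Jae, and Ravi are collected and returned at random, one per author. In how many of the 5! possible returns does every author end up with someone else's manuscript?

Let Aᵢ be the assignments in which author i gets their own manuscript. We want the size of the complement of A₁∪…∪A_5.
By inclusion–exclusion this is Σ_{j=0}^{5} (−1)^j C(5,j)·(5−j)!.
Computing: 120 − 120 + 60 − 20 + 5 − 1 = 44.

44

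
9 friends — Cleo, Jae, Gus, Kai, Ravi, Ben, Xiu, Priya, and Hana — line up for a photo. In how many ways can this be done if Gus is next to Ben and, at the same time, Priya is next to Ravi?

Treat {Gus,Ben} as one block (2 orders) and {Priya,Ravi} as another (2 orders).
That leaves 7 units to arrange: 2 × 2 × 7! = 4 × 5040 = 20160.

20160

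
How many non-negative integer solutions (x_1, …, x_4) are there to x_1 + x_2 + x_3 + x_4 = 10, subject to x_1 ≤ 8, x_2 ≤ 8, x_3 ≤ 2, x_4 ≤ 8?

154

Ignoring the caps, the number of non-negative solutions to x_1+…+x_4 = 10 is C(13,3) = 286.
Subtract solutions that violate a single cap (substitute x_i' = x_i − (cap_i+1)): x_1 ≥ 9 gives C(4,3) = 4; x_2 ≥ 9 gives C(4,3) = 4; x_3 ≥ 3 gives C(10,3) = 120; x_4 ≥ 9 gives C(4,3) = 4. Together 132.
No two caps can be exceeded simultaneously, so the pair terms are all 0.
By inclusion–exclusion the count is 286 − 132 + 0 = 154.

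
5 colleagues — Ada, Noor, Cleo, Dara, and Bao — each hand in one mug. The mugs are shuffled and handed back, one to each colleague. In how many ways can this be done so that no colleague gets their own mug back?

44

Count assignments avoiding every fixed point. For any j of the 5 colleagues fixed to their own mug, the other 5−j can be arranged in (5−j)! ways.
By inclusion–exclusion this is Σ_{j=0}^{5} (−1)^j C(5,j)·(5−j)!.
Computing: 120 − 120 + 60 − 20 + 5 − 1 = 44.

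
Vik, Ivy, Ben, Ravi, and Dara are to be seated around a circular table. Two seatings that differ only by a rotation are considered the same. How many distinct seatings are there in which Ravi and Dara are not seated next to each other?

12

Without the restriction there are (4)! = 24 seatings.
Those with Ravi next to Dara: fuse the pair into one unit and seat 4 units around a circle — 2·(3)! = 12.
Subtracting, 24 − 12 = 12.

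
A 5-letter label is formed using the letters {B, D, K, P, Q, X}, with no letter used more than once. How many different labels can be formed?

720

With no repetition, fill the 5 letters in order: 6 choices, then 5, down to 2.
6 × 5 × 4 × 3 × 2 = 720.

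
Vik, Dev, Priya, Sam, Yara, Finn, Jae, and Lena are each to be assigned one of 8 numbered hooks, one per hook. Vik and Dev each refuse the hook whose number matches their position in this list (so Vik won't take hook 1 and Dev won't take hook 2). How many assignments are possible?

Let Aᵢ (for i ∈ {1, 2}) be the placements that put person i in their forbidden hook. Any j of these fix j positions, leaving (8−j)! ways to fill the rest, and there are C(2,j) ways to pick which j.
By inclusion–exclusion, the number of valid placements is Σ_{j=0}^{2} (−1)^j C(2,j)·(8−j)!.
Computing: 40320 − 10080 + 720 = 30960.

30960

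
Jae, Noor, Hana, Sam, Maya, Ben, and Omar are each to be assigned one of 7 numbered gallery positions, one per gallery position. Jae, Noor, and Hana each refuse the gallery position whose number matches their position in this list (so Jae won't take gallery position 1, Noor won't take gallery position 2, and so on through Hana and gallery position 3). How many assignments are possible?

Let Aᵢ (for i ∈ {1, 2, 3}) be the placements that put person i in their forbidden gallery position. Any j of these fix j positions, leaving (7−j)! ways to fill the rest, and there are C(3,j) ways to pick which j.
By inclusion–exclusion, the number of valid placements is Σ_{j=0}^{3} (−1)^j C(3,j)·(7−j)!.
Computing: 5040 − 2160 + 360 − 24 = 3216.

3216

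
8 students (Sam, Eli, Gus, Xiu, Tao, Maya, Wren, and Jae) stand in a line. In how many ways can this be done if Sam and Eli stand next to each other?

Glue Sam and Eli into one block (2 internal orders), leaving 7 units to arrange in a row.
So the count is 2·(7)! = 10080.

10080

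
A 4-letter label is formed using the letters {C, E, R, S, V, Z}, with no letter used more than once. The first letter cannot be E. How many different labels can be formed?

300

The first letter has 6−1 = 5 choices (anything except E).
The remaining 3 letters are filled from the other 5 symbols without repetition: 5 × 4 × 3 = 60.
Total: 5 × 60 = 300.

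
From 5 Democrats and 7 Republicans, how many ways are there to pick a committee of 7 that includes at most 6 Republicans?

Split by how many Republicans are chosen (0 through 6).
Sum: C(7,0)·C(5,7) + C(7,1)·C(5,6) + C(7,2)·C(5,5) + C(7,3)·C(5,4) + C(7,4)·C(5,3) + C(7,5)·C(5,2) + C(7,6)·C(5,1) = 0 + 0 + 21 + 175 + 350 + 210 + 35 = 791.

791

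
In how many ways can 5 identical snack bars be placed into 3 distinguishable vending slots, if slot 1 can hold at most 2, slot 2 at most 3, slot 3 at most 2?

6

Without the upper bounds there are C(7,2) = 21 ways to split 5 among 3 vending slots.
Subtract solutions that violate a single cap (substitute x_i' = x_i − (cap_i+1)): x_1 ≥ 3 gives C(4,2) = 6; x_2 ≥ 4 gives C(3,2) = 3; x_3 ≥ 3 gives C(4,2) = 6. Together 15.
No two caps can be exceeded simultaneously, so the pair terms are all 0.
By inclusion–exclusion the count is 21 − 15 + 0 = 6.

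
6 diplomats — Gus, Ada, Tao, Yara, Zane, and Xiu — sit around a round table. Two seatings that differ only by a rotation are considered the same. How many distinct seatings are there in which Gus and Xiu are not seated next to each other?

72

Without the restriction there are (5)! = 120 seatings.
Seatings with Gus beside Xiu: treat them as a block with 2 internal orders, giving 2 × (4)! = 48.
Subtracting, 120 − 48 = 72.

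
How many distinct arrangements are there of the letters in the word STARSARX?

The 8 letters of STARSARX have repeats: A appearing twice, R appearing twice, and S appearing twice.
The number of distinct arrangements is 8!/(2!·2!·2!) = 40320/8 = 5040.

5040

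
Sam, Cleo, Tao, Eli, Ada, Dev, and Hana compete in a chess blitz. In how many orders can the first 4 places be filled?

840

There are 7 choices for 1st place, 6 for 2nd, and so on down to 4 for position 4.
That gives 7 × 6 × 5 × 4 = 840.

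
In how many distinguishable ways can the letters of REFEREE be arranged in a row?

Letter multiplicities in REFEREE: E×4, F×1, R×2.
Dividing 7! = 5040 by 4!·2! = 48 for the repeated letters gives 105.

105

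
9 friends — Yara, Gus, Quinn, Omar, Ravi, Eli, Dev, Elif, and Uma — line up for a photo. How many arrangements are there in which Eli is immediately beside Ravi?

80640

Treat {Eli, Ravi} as a single unit. There are 8 units to order, and the pair itself can be ordered 2 ways.
That gives 2 × 8! = 2 × 40320 = 80640.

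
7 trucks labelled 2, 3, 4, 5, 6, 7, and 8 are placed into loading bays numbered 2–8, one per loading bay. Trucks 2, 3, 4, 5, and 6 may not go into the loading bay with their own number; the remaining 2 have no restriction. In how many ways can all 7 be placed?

2428

Let Aᵢ (for 2 ≤ i ≤ 6) be the placements that put truck i in its forbidden loading bay. Any j of these fix j positions, leaving (7−j)! ways to fill the rest, and there are C(5,j) ways to pick which j.
By inclusion–exclusion, the number of valid placements is Σ_{j=0}^{5} (−1)^j C(5,j)·(7−j)!.
Computing: 5040 − 3600 + 1200 − 240 + 30 − 2 = 2428.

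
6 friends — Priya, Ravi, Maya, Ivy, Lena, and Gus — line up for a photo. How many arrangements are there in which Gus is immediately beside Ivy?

240

Place the 4 others and the Gus-Ivy pair as 5 objects in a line; the pair has 2 internal arrangements.
So the count is 2·(5)! = 240.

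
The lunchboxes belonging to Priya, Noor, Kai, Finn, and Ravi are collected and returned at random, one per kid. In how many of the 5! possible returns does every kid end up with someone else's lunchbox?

Let Aᵢ be the assignments in which kid i gets their own lunchbox. We want the size of the complement of A₁∪…∪A_5.
By inclusion–exclusion this is Σ_{j=0}^{5} (−1)^j C(5,j)·(5−j)!.
Computing: 120 − 120 + 60 − 20 + 5 − 1 = 44.

44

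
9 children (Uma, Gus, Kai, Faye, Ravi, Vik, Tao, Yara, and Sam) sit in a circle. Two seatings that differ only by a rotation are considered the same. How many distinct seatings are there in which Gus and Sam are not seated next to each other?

Without the restriction there are (8)! = 40320 seatings.
Those with Gus next to Sam: fuse the pair into one unit and seat 8 units around a circle — 2·(7)! = 10080.
Subtracting, 40320 − 10080 = 30240.

30240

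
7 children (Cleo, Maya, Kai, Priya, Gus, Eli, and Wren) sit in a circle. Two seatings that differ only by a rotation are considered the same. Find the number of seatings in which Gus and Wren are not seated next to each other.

480

Without the restriction there are (6)! = 720 seatings.
Seatings with Gus beside Wren: treat them as a block with 2 internal orders, giving 2 × (5)! = 240.
Subtracting, 720 − 240 = 480.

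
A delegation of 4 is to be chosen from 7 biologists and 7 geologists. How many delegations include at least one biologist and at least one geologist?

931

Total 4-person selections from all 14: C(14,4) = 1001.
Subtract selections that omit an entire group: no biologists → C(7,4) = 35; no geologists → C(7,4) = 35.
Both groups omitted at once is impossible, so 1001 − 70 = 931.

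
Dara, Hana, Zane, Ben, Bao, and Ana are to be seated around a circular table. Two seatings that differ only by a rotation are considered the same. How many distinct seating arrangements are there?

120

Around a circle, 6 distinct people have 6!/6 = (5)! = 120 rotationally distinct seatings.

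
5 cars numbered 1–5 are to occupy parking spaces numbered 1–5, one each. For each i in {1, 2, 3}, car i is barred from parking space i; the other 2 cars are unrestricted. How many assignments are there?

Let Aᵢ (for i ∈ {1, 2, 3}) be the placements that put car i in its forbidden parking space. Any j of these fix j positions, leaving (5−j)! ways to fill the rest, and there are C(3,j) ways to pick which j.
By inclusion–exclusion, the number of valid placements is Σ_{j=0}^{3} (−1)^j C(3,j)·(5−j)!.
Computing: 120 − 72 + 18 − 2 = 64.

64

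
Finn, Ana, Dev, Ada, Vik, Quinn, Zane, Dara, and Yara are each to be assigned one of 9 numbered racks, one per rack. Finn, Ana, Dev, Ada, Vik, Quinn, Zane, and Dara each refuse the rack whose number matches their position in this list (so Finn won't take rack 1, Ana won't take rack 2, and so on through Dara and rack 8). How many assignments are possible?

148329

Let Aᵢ (for 1 ≤ i ≤ 8) be the placements that put person i in their forbidden rack. Any j of these fix j positions, leaving (9−j)! ways to fill the rest, and there are C(8,j) ways to pick which j.
By inclusion–exclusion, the number of valid placements is Σ_{j=0}^{8} (−1)^j C(8,j)·(9−j)!.
Computing: 362880 − 322560 + 141120 − 40320 + 8400 − 1344 + 168 − 16 + 1 = 148329.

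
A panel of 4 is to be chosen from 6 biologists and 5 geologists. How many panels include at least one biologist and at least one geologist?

310

Total 4-person selections from all 11: C(11,4) = 330.
Selections missing a whole group: no biologists → C(5,4) = 5; no geologists → C(6,4) = 15.
Both groups omitted at once is impossible, so 330 − 20 = 310.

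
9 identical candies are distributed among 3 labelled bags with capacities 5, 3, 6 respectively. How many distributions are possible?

By stars and bars, unrestricted non-negative solutions to x_1+…+x_3 = 9 number C(9+2,2) = 55.
Subtract solutions that violate a single cap (substitute x_i' = x_i − (cap_i+1)): x_1 ≥ 6 gives C(5,2) = 10; x_2 ≥ 4 gives C(7,2) = 21; x_3 ≥ 7 gives C(4,2) = 6. Together 37.
No two caps can be exceeded simultaneously, so the pair terms are all 0.
By inclusion–exclusion the count is 55 − 37 + 0 = 18.

18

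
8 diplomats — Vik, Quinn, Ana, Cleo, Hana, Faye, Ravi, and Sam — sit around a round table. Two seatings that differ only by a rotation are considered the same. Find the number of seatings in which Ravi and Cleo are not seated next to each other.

Without the restriction there are (7)! = 5040 seatings.
Seatings with Ravi beside Cleo: treat them as a block with 2 internal orders, giving 2 × (6)! = 1440.
Subtracting, 5040 − 1440 = 3600.

3600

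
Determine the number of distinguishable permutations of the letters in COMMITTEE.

The 9 letters of COMMITTEE have repeats: E appearing twice, M appearing twice, and T appearing twice.
Dividing 9! = 362880 by 2!·2!·2! = 8 for the repeated letters gives 45360.

45360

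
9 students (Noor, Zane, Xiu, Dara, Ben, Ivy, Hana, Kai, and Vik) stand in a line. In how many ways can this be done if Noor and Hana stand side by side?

80640

Place the 7 others and the Noor-Hana pair as 8 objects in a line; the pair has 2 internal arrangements.
That gives 2 × 8! = 2 × 40320 = 80640.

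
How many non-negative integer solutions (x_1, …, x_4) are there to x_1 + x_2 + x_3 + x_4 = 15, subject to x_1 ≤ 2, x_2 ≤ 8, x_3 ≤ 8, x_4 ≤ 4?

75

By stars and bars, unrestricted non-negative solutions to x_1+…+x_4 = 15 number C(15+3,3) = 816.
Subtract solutions that violate a single cap (substitute x_i' = x_i − (cap_i+1)): x_1 ≥ 3 gives C(15,3) = 455; x_2 ≥ 9 gives C(9,3) = 84; x_3 ≥ 9 gives C(9,3) = 84; x_4 ≥ 5 gives C(13,3) = 286. Together 909.
Add back pairs where two caps are both exceeded: 20 + 20 + 120 + 0 + 4 + 4 = 168.
By inclusion–exclusion the count is 816 − 909 + 168 = 75.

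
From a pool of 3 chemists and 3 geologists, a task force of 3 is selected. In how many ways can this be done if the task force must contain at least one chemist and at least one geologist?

Unrestricted: C(6,3) = 20 ways to pick any 3 of the 6.
Subtract selections that omit an entire group: no chemists → C(3,3) = 1; no geologists → C(3,3) = 1.
Both groups omitted at once is impossible, so 20 − 2 = 18.

18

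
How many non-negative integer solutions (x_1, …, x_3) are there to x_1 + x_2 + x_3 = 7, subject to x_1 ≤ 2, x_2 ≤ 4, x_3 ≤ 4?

Without the upper bounds there are C(9,2) = 36 ways to split 7 among 3 variables.
Subtract solutions that violate a single cap (substitute x_i' = x_i − (cap_i+1)): x_1 ≥ 3 gives C(6,2) = 15; x_2 ≥ 5 gives C(4,2) = 6; x_3 ≥ 5 gives C(4,2) = 6. Together 27.
No two caps can be exceeded simultaneously, so the pair terms are all 0.
By inclusion–exclusion the count is 36 − 27 + 0 = 9.

9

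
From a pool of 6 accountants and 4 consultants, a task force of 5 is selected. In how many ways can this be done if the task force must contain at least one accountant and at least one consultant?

246

With no constraint there are C(10,5) = 252 possible selections.
Selections missing a whole group: no accountants → C(4,5) = 0; no consultants → C(6,5) = 6.
Both groups omitted at once is impossible, so 252 − 6 = 246.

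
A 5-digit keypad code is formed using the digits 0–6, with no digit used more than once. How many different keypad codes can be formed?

2520

This is a permutation of 5 out of 7: P(7,5) = 7!/2!.
That product is 7 × 6 × 5 × 4 × 3 = 2520.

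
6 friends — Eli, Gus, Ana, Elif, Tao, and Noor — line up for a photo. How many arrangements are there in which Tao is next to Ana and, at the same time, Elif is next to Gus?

Treat {Tao,Ana} as one block (2 orders) and {Elif,Gus} as another (2 orders).
That leaves 4 units to arrange: 2 × 2 × 4! = 4 × 24 = 96.

96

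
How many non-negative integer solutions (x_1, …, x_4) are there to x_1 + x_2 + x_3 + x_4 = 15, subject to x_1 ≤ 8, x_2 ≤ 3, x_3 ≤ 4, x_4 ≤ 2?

10

Ignoring the caps, the number of non-negative solutions to x_1+…+x_4 = 15 is C(18,3) = 816.
Subtract solutions that violate a single cap (substitute x_i' = x_i − (cap_i+1)): x_1 ≥ 9 gives C(9,3) = 84; x_2 ≥ 4 gives C(14,3) = 364; x_3 ≥ 5 gives C(13,3) = 286; x_4 ≥ 3 gives C(15,3) = 455. Together 1189.
Add back pairs where two caps are both exceeded: 10 + 4 + 20 + 84 + 165 + 120 = 403.
Subtract triples: 0 + 0 + 0 + 20 = 20.
By inclusion–exclusion the count is 816 − 1189 + 403 − 20 = 10.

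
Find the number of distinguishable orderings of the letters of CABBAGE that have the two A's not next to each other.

900

There are 7!/(2!·2!) = 1260 arrangements of CABBAGE in total.
If the two A's are adjacent, glue them into one block, leaving 6 items to arrange: (6)!/(2!) = 360 ways.
Subtracting, 1260 − 360 = 900 arrangements keep the A's apart.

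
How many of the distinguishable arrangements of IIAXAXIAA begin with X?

With the first slot taken by X, it remains to arrange the other 8 letters (IIAAXIAA).
Those 8 letters have A appearing 4 times and I appearing 3 times, giving (8)!/(4!·3!) = 280.

280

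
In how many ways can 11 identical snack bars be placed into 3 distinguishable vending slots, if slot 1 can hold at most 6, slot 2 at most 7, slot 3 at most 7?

43

Without the upper bounds there are C(13,2) = 78 ways to split 11 among 3 vending slots.
Subtract solutions that violate a single cap (substitute x_i' = x_i − (cap_i+1)): x_1 ≥ 7 gives C(6,2) = 15; x_2 ≥ 8 gives C(5,2) = 10; x_3 ≥ 8 gives C(5,2) = 10. Together 35.
No two caps can be exceeded simultaneously, so the pair terms are all 0.
By inclusion–exclusion the count is 78 − 35 + 0 = 43.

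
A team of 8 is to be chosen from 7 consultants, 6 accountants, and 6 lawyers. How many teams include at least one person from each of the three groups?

With no constraint there are C(19,8) = 75582 possible selections.
Selections missing a whole group: no consultants → C(12,8) = 495; no accountants → C(13,8) = 1287; no lawyers → C(13,8) = 1287.
Add back selections omitting two groups (i.e. drawn from a single group): C(7,8) + C(6,8) + C(6,8) = 0.
By inclusion–exclusion: 75582 − 3069 + 0 = 72513.

72513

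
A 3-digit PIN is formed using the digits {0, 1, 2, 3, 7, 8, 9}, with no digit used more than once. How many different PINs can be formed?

With no repetition, fill the 3 digits in order: 7 choices, then 6, down to 5.
7 × 6 × 5 = 210.

210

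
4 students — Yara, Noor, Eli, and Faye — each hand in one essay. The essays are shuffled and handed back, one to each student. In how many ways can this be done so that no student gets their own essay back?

9

Let Aᵢ be the assignments in which student i gets their own essay. We want the size of the complement of A₁∪…∪A_4.
By inclusion–exclusion this is Σ_{j=0}^{4} (−1)^j C(4,j)·(4−j)!.
Computing: 24 − 24 + 12 − 4 + 1 = 9.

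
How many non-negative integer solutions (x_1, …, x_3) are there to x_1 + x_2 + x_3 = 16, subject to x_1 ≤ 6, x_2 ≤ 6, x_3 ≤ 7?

Ignoring the caps, the number of non-negative solutions to x_1+…+x_3 = 16 is C(18,2) = 153.
Subtract solutions that violate a single cap (substitute x_i' = x_i − (cap_i+1)): x_1 ≥ 7 gives C(11,2) = 55; x_2 ≥ 7 gives C(11,2) = 55; x_3 ≥ 8 gives C(10,2) = 45. Together 155.
Add back pairs where two caps are both exceeded: 6 + 3 + 3 = 12.
By inclusion–exclusion the count is 153 − 155 + 12 = 10.

10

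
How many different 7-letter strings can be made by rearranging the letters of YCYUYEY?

210

YCYUYEY has 7 letters with Y appearing 4 times.
The number of distinct arrangements is 7!/(4!) = 5040/24 = 210.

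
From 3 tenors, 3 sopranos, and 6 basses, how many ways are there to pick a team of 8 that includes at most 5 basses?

Split by how many basses are chosen (0 through 5).
Sum: C(6,0)·C(6,8) + C(6,1)·C(6,7) + C(6,2)·C(6,6) + C(6,3)·C(6,5) + C(6,4)·C(6,4) + C(6,5)·C(6,3) = 0 + 0 + 15 + 120 + 225 + 120 = 480.

480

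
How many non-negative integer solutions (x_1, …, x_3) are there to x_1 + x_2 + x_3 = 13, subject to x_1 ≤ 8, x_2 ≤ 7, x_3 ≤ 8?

54

Ignoring the caps, the number of non-negative solutions to x_1+…+x_3 = 13 is C(15,2) = 105.
Subtract solutions that violate a single cap (substitute x_i' = x_i − (cap_i+1)): x_1 ≥ 9 gives C(6,2) = 15; x_2 ≥ 8 gives C(7,2) = 21; x_3 ≥ 9 gives C(6,2) = 15. Together 51.
No two caps can be exceeded simultaneously, so the pair terms are all 0.
By inclusion–exclusion the count is 105 − 51 + 0 = 54.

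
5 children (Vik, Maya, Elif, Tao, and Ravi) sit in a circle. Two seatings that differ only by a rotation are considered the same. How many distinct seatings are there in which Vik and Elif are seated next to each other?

Treat {Vik, Elif} as one unit (2 internal orders) and seat the resulting 4 units around the table: (3)! circular arrangements.
So 2 × (3)! = 2 × 6 = 12.

12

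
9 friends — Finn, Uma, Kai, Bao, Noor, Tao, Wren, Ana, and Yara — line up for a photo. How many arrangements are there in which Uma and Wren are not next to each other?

Of the 9! = 362880 arrangements, those with Uma and Wren adjacent number 2 × 8! = 80640 (treat the pair as a block with 2 internal orders).
So 362880 − 80640 = 282240 arrangements keep them apart.

282240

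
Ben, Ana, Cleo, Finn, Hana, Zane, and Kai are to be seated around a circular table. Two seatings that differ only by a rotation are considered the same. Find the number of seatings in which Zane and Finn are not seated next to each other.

All circular seatings of 7 people number (6)! = 720.
Those with Zane next to Finn: fuse the pair into one unit and seat 6 units around a circle — 2·(5)! = 240.
Subtracting, 720 − 240 = 480.

480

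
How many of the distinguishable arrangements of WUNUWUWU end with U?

140

Fix U in the last position and arrange the remaining 7 letters.
Those 7 letters have U appearing 3 times and W appearing 3 times, giving (7)!/(3!·3!) = 140.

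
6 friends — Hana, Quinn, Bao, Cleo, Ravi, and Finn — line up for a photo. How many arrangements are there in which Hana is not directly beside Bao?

There are 6! = 720 arrangements in all. If Hana and Bao are adjacent, merging them into one block gives 2·(5)! = 240 arrangements.
So 720 − 240 = 480 arrangements keep them apart.

480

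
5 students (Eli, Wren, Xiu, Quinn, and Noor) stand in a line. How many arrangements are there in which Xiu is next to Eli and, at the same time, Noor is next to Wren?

Treat {Xiu,Eli} as one block (2 orders) and {Noor,Wren} as another (2 orders).
That leaves 3 units to arrange: 2 × 2 × 3! = 4 × 6 = 24.

24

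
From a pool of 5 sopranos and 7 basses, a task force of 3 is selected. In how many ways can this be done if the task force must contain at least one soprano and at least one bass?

With no constraint there are C(12,3) = 220 possible selections.
Selections missing a whole group: no sopranos → C(7,3) = 35; no basses → C(5,3) = 10.
Both groups omitted at once is impossible, so 220 − 45 = 175.

175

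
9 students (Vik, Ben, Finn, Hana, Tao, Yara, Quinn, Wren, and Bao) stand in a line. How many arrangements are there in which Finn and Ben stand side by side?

80640

Glue Finn and Ben into one block (2 internal orders), leaving 8 units to arrange in a row.
So the count is 2·(8)! = 80640.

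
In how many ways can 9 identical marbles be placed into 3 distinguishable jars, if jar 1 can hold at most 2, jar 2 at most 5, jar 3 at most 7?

Without the upper bounds there are C(11,2) = 55 ways to split 9 among 3 jars.
Subtract solutions that violate a single cap (substitute x_i' = x_i − (cap_i+1)): x_1 ≥ 3 gives C(8,2) = 28; x_2 ≥ 6 gives C(5,2) = 10; x_3 ≥ 8 gives C(3,2) = 3. Together 41.
Add back pairs where two caps are both exceeded: 1 + 0 + 0 = 1.
By inclusion–exclusion the count is 55 − 41 + 1 = 15.

15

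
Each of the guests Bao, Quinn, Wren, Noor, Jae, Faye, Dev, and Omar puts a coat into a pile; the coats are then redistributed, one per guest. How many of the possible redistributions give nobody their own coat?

Let Aᵢ be the assignments in which guest i gets their own coat. We want the size of the complement of A₁∪…∪A_8.
By inclusion–exclusion this is Σ_{j=0}^{8} (−1)^j C(8,j)·(8−j)!.
Computing: 40320 − 40320 + 20160 − 6720 + 1680 − 336 + 56 − 8 + 1 = 14833.

14833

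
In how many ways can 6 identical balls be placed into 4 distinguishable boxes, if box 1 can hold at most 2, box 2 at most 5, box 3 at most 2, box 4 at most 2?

26

Without the upper bounds there are C(9,3) = 84 ways to split 6 among 4 boxes.
Subtract solutions that violate a single cap (substitute x_i' = x_i − (cap_i+1)): x_1 ≥ 3 gives C(6,3) = 20; x_2 ≥ 6 gives C(3,3) = 1; x_3 ≥ 3 gives C(6,3) = 20; x_4 ≥ 3 gives C(6,3) = 20. Together 61.
Add back pairs where two caps are both exceeded: 0 + 1 + 1 + 0 + 0 + 1 = 3.
By inclusion–exclusion the count is 84 − 61 + 3 = 26.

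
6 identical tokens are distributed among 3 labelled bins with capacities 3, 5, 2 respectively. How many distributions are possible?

11

Ignoring the caps, the number of non-negative solutions to x_1+…+x_3 = 6 is C(8,2) = 28.
Subtract solutions that violate a single cap (substitute x_i' = x_i − (cap_i+1)): x_1 ≥ 4 gives C(4,2) = 6; x_2 ≥ 6 gives C(2,2) = 1; x_3 ≥ 3 gives C(5,2) = 10. Together 17.
No two caps can be exceeded simultaneously, so the pair terms are all 0.
By inclusion–exclusion the count is 28 − 17 + 0 = 11.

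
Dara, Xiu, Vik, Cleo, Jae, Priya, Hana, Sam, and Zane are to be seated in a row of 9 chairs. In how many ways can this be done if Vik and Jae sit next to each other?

Treat {Vik, Jae} as a single unit. There are 8 units to order, and the pair itself can be ordered 2 ways.
That gives 2 × 8! = 2 × 40320 = 80640.

80640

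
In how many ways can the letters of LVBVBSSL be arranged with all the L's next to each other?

630

Treat the 2 copies of L as a single block. The multiset to arrange is then {LL, B, B, S, S, V, V}, 7 items in all.
That gives (7)!/(2!·2!·2!) = 630 arrangements.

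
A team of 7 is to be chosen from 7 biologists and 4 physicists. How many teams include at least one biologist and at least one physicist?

Total 7-person selections from all 11: C(11,7) = 330.
Subtract selections that omit an entire group: no biologists → C(4,7) = 0; no physicists → C(7,7) = 1.
Both groups omitted at once is impossible, so 330 − 1 = 329.

329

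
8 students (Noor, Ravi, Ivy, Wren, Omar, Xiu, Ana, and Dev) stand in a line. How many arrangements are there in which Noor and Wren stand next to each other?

Place the 6 others and the Noor-Wren pair as 7 objects in a line; the pair has 2 internal arrangements.
So the count is 2·(7)! = 10080.

10080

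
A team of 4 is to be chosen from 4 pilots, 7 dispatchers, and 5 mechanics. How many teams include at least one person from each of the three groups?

910

Total 4-person selections from all 16: C(16,4) = 1820.
Subtract selections that omit an entire group: no pilots → C(12,4) = 495; no dispatchers → C(9,4) = 126; no mechanics → C(11,4) = 330.
Add back selections omitting two groups (i.e. drawn from a single group): C(4,4) + C(7,4) + C(5,4) = 41.
By inclusion–exclusion: 1820 − 951 + 41 = 910.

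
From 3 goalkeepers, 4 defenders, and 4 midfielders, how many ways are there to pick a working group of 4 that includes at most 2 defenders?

Split by how many defenders are chosen (0 through 2).
Sum: C(4,0)·C(7,4) + C(4,1)·C(7,3) + C(4,2)·C(7,2) = 35 + 140 + 126 = 301.

301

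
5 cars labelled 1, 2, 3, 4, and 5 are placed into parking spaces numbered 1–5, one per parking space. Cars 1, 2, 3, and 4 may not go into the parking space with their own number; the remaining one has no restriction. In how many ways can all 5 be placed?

Let Aᵢ (for 1 ≤ i ≤ 4) be the placements that put car i in its forbidden parking space. Any j of these fix j positions, leaving (5−j)! ways to fill the rest, and there are C(4,j) ways to pick which j.
By inclusion–exclusion, the number of valid placements is Σ_{j=0}^{4} (−1)^j C(4,j)·(5−j)!.
Computing: 120 − 96 + 36 − 8 + 1 = 53.

53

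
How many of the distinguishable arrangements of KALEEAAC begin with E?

840

Fix E in the first position and arrange the remaining 7 letters.
Those 7 letters have A appearing 3 times, giving (7)!/(3!) = 840.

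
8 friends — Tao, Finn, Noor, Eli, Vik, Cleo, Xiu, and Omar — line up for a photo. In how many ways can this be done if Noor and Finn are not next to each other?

There are 8! = 40320 arrangements in all. If Noor and Finn are adjacent, merging them into one block gives 2·(7)! = 10080 arrangements.
Complementary counting: 40320 − 10080 = 30240.

30240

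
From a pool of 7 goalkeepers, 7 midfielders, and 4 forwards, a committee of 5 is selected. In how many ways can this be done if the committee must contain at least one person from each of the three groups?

Unrestricted: C(18,5) = 8568 ways to pick any 5 of the 18.
Selections missing a whole group: no goalkeepers → C(11,5) = 462; no midfielders → C(11,5) = 462; no forwards → C(14,5) = 2002.
Add back selections omitting two groups (i.e. drawn from a single group): C(7,5) + C(7,5) + C(4,5) = 42.
By inclusion–exclusion: 8568 − 2926 + 42 = 5684.

5684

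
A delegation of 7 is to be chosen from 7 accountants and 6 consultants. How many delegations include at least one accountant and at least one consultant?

Total 7-person selections from all 13: C(13,7) = 1716.
Selections missing a whole group: no accountants → C(6,7) = 0; no consultants → C(7,7) = 1.
Both groups omitted at once is impossible, so 1716 − 1 = 1715.

1715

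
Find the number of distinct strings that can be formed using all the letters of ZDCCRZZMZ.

The 9 letters of ZDCCRZZMZ have repeats: C appearing twice and Z appearing 4 times.
The number of distinct arrangements is 9!/(4!·2!) = 362880/48 = 7560.

7560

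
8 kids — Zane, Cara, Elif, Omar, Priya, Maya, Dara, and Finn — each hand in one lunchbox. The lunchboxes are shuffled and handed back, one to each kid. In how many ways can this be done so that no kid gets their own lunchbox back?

Let Aᵢ be the assignments in which kid i gets their own lunchbox. We want the size of the complement of A₁∪…∪A_8.
By inclusion–exclusion this is Σ_{j=0}^{8} (−1)^j C(8,j)·(8−j)!.
Computing: 40320 − 40320 + 20160 − 6720 + 1680 − 336 + 56 − 8 + 1 = 14833.

14833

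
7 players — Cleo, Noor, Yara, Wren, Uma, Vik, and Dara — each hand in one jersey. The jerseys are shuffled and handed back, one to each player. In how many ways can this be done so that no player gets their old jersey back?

Let Aᵢ be the assignments in which player i gets their old jersey. We want the size of the complement of A₁∪…∪A_7.
By inclusion–exclusion this is Σ_{j=0}^{7} (−1)^j C(7,j)·(7−j)!.
Computing: 5040 − 5040 + 2520 − 840 + 210 − 42 + 7 − 1 = 1854.

1854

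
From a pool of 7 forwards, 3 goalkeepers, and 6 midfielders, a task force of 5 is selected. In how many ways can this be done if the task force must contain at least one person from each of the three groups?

Unrestricted: C(16,5) = 4368 ways to pick any 5 of the 16.
Selections missing a whole group: no forwards → C(9,5) = 126; no goalkeepers → C(13,5) = 1287; no midfielders → C(10,5) = 252.
Add back selections omitting two groups (i.e. drawn from a single group): C(7,5) + C(3,5) + C(6,5) = 27.
By inclusion–exclusion: 4368 − 1665 + 27 = 2730.

2730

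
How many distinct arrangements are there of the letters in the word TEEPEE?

Letter multiplicities in TEEPEE: E×4, P×1, T×1.
Dividing 6! = 720 by 4! = 24 for the repeated letters gives 30.

30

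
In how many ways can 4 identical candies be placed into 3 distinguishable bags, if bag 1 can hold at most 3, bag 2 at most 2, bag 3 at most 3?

10

Without the upper bounds there are C(6,2) = 15 ways to split 4 among 3 bags.
Subtract solutions that violate a single cap (substitute x_i' = x_i − (cap_i+1)): x_1 ≥ 4 gives C(2,2) = 1; x_2 ≥ 3 gives C(3,2) = 3; x_3 ≥ 4 gives C(2,2) = 1. Together 5.
No two caps can be exceeded simultaneously, so the pair terms are all 0.
By inclusion–exclusion the count is 15 − 5 + 0 = 10.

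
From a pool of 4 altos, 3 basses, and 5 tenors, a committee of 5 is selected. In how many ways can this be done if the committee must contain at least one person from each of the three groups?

Total 5-person selections from all 12: C(12,5) = 792.
Subtract selections that omit an entire group: no altos → C(8,5) = 56; no basses → C(9,5) = 126; no tenors → C(7,5) = 21.
Add back selections omitting two groups (i.e. drawn from a single group): C(4,5) + C(3,5) + C(5,5) = 1.
By inclusion–exclusion: 792 − 203 + 1 = 590.

590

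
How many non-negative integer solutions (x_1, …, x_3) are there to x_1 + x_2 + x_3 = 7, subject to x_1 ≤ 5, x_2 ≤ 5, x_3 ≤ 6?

By stars and bars, unrestricted non-negative solutions to x_1+…+x_3 = 7 number C(7+2,2) = 36.
Subtract solutions that violate a single cap (substitute x_i' = x_i − (cap_i+1)): x_1 ≥ 6 gives C(3,2) = 3; x_2 ≥ 6 gives C(3,2) = 3; x_3 ≥ 7 gives C(2,2) = 1. Together 7.
No two caps can be exceeded simultaneously, so the pair terms are all 0.
By inclusion–exclusion the count is 36 − 7 + 0 = 29.

29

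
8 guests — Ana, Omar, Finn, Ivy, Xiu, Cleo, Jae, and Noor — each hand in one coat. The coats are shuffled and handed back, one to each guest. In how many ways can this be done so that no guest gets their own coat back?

14833

Count assignments avoiding every fixed point. For any j of the 8 guests fixed to their own coat, the other 8−j can be arranged in (8−j)! ways.
By inclusion–exclusion this is Σ_{j=0}^{8} (−1)^j C(8,j)·(8−j)!.
Computing: 40320 − 40320 + 20160 − 6720 + 1680 − 336 + 56 − 8 + 1 = 14833.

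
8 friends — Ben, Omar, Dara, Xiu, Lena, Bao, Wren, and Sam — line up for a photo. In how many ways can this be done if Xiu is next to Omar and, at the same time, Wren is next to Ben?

Treat {Xiu,Omar} as one block (2 orders) and {Wren,Ben} as another (2 orders).
That leaves 6 units to arrange: 2 × 2 × 6! = 4 × 720 = 2880.

2880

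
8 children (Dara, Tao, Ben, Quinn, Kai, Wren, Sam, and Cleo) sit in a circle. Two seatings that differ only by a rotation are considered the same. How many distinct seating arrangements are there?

5040

Around a circle, 8 distinct people have 8!/8 = (7)! = 5040 rotationally distinct seatings.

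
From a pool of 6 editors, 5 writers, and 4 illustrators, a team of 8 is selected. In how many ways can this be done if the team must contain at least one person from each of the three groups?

Unrestricted: C(15,8) = 6435 ways to pick any 8 of the 15.
Selections missing a whole group: no editors → C(9,8) = 9; no writers → C(10,8) = 45; no illustrators → C(11,8) = 165.
Add back selections omitting two groups (i.e. drawn from a single group): C(6,8) + C(5,8) + C(4,8) = 0.
By inclusion–exclusion: 6435 − 219 + 0 = 6216.

6216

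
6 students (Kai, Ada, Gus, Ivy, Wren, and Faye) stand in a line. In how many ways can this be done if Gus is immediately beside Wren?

Treat {Gus, Wren} as a single unit. There are 5 units to order, and the pair itself can be ordered 2 ways.
So the count is 2·(5)! = 240.

240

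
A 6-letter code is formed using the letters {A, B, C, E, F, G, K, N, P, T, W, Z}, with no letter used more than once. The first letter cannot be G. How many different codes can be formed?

The first letter has 12−1 = 11 choices (anything except G).
The remaining 5 letters are filled from the other 11 symbols without repetition: 11 × 10 × 9 × 8 × 7 = 55440.
Total: 11 × 55440 = 609840.

609840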